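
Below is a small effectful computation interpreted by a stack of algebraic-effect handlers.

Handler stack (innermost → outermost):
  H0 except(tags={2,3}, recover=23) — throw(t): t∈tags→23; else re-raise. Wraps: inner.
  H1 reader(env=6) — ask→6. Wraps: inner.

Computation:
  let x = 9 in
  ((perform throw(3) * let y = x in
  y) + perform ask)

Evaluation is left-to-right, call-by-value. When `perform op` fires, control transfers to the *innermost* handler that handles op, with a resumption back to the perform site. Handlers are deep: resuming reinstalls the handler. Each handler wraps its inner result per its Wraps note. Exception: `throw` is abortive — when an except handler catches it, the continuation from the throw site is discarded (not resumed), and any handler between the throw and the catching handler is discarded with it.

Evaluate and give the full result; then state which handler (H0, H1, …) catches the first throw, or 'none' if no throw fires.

Step-by-step:
throw(3) @ H0 caught ⇒ 23
H1 returns 23
= 23

Answer: 23 ; first throw caught by: H0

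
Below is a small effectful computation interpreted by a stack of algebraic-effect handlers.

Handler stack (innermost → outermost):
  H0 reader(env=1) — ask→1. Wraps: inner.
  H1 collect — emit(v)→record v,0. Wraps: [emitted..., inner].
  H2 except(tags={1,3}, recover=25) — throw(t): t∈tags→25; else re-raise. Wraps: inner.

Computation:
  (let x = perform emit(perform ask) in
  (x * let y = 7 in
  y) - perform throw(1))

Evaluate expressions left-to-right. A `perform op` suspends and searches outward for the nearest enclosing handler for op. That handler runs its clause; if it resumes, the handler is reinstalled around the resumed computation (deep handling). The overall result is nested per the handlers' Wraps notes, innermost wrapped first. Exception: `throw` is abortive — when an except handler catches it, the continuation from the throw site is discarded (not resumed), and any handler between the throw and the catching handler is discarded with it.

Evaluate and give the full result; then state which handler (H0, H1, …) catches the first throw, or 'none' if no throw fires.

Answer: 25 ; first throw caught by: H2

Evaluation trace:
ask @ H0 ⇒ 1
emit(1) @ H1 ⇒ out+=1
throw(1) @ H2 caught ⇒ 25
= 25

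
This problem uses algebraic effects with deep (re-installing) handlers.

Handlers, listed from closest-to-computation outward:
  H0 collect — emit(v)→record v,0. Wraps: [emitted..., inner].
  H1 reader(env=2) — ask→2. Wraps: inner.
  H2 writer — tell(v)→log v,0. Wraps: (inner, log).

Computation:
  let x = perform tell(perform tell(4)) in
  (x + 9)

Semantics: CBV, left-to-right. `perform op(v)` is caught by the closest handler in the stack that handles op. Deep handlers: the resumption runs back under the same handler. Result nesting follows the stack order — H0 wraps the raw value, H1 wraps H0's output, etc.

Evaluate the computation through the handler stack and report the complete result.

Evaluation trace:
tell(4) @ H2 ⇒ log+=4
tell(0) @ H2 ⇒ log+=0
H0 returns [9]
H1 returns [9]
H2 returns ([9], (4, 0))
= ([9], (4, 0))

Answer: ([9], (4, 0))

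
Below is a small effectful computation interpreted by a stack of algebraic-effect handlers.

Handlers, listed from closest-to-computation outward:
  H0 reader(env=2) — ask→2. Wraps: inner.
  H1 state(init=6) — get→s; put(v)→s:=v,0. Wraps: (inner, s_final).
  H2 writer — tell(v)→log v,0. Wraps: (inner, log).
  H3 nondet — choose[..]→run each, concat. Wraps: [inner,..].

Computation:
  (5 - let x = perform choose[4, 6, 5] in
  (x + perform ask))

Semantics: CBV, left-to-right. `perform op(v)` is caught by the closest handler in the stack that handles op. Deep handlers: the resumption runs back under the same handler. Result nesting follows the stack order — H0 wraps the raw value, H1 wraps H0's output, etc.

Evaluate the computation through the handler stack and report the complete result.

Evaluation trace:
choose[4, 6, 5] @ H3
  branch[0] choose=4:
    ask @ H0 ⇒ 2
    H0 returns -1
    H1 returns (-1, 6)
    H2 returns ((-1, 6), ())
    H3 returns [((-1, 6), ())]
  branch[1] choose=6:
    ask @ H0 ⇒ 2
    H0 returns -3
    H1 returns (-3, 6)
    H2 returns ((-3, 6), ())
    H3 returns [((-3, 6), ())]
  branch[2] choose=5:
    ask @ H0 ⇒ 2
    H0 returns -2
    H1 returns (-2, 6)
    H2 returns ((-2, 6), ())
    H3 returns [((-2, 6), ())]
= [((-1, 6), ()), ((-3, 6), ()), ((-2, 6), ())]

Answer: [((-1, 6), ()), ((-3, 6), ()), ((-2, 6), ())]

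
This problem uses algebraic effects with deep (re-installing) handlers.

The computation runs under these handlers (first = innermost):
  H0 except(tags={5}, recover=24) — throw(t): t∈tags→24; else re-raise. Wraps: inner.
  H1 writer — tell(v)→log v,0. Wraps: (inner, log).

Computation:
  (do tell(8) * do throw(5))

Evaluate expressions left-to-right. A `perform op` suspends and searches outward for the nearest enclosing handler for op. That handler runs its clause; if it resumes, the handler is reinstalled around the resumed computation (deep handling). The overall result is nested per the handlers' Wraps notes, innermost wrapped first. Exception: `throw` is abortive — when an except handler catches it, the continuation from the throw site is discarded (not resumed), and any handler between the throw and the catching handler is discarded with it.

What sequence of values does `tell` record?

Answer: (8)

Working:
tell(8) @ H1 ⇒ log+=8
throw(5) @ H0 caught ⇒ 24
H1 returns (24, (8))
= (24, (8))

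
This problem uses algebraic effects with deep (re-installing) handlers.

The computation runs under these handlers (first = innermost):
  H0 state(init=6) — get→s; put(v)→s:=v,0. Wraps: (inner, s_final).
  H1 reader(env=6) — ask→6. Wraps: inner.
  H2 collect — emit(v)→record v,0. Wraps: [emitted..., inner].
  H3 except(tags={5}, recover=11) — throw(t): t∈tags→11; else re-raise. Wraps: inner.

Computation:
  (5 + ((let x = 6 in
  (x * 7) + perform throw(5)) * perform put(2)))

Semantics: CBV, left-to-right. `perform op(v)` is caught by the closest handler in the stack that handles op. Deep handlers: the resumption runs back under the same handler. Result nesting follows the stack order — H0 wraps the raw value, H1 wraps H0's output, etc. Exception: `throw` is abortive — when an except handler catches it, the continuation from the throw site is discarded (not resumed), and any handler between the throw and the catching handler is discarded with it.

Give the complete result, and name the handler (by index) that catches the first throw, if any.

Answer: 11 ; first throw caught by: H3

Evaluation trace:
throw(5) @ H3 caught ⇒ 11
= 11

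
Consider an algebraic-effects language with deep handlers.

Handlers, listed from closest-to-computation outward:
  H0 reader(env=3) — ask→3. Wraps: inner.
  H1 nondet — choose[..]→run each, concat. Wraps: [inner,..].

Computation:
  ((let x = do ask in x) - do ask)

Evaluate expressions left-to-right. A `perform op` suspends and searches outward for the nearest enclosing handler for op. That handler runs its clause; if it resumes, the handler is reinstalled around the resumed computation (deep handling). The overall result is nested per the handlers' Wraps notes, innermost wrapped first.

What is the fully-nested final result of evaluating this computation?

Answer: [0]

Working:
ask @ H0 ⇒ 3
ask @ H0 ⇒ 3
H0 returns 0
H1 returns [0]
= [0]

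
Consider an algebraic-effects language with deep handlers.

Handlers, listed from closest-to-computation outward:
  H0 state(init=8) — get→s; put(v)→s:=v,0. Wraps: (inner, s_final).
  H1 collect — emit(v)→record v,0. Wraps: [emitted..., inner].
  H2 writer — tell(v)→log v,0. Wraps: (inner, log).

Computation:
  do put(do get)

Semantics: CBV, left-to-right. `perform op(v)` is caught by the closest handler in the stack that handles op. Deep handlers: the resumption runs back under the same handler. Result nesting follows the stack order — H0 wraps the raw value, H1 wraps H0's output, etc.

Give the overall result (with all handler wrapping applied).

Evaluation trace:
get @ H0 ⇒ 8
put(8) @ H0 ⇒ s:=8
H0 returns (0, 8)
H1 returns [(0, 8)]
H2 returns ([(0, 8)], ())
= ([(0, 8)], ())

Answer: ([(0, 8)], ())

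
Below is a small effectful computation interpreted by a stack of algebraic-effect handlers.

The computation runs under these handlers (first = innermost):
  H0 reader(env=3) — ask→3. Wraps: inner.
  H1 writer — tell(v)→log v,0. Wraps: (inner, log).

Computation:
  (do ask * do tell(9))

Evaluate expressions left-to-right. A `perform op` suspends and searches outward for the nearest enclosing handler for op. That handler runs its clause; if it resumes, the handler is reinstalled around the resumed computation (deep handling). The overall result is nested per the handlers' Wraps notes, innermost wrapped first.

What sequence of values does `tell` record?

Answer: (9)

Evaluation trace:
ask @ H0 ⇒ 3
tell(9) @ H1 ⇒ log+=9
H0 returns 0
H1 returns (0, (9))
= (0, (9))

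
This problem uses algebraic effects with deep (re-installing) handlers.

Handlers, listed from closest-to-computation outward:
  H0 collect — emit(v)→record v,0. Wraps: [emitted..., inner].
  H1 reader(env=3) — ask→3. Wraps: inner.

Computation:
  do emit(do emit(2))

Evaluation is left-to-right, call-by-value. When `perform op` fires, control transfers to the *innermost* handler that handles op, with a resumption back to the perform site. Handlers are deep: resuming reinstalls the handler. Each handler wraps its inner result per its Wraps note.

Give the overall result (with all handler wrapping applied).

Answer: [2, 0, 0]

Working:
emit(2) @ H0 ⇒ out+=2
emit(0) @ H0 ⇒ out+=0
H0 returns [2, 0, 0]
H1 returns [2, 0, 0]
= [2, 0, 0]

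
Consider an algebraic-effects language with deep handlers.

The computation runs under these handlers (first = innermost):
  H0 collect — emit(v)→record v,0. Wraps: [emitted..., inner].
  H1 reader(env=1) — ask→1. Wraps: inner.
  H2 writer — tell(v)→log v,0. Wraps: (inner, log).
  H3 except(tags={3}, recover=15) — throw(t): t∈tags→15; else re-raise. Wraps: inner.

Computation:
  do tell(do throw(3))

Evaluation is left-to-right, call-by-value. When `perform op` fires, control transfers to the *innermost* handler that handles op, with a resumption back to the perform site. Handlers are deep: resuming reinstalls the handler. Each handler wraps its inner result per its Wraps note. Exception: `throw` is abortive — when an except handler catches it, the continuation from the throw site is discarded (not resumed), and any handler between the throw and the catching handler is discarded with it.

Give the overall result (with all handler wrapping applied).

Evaluation trace:
throw(3) @ H3 caught ⇒ 15
= 15

Answer: 15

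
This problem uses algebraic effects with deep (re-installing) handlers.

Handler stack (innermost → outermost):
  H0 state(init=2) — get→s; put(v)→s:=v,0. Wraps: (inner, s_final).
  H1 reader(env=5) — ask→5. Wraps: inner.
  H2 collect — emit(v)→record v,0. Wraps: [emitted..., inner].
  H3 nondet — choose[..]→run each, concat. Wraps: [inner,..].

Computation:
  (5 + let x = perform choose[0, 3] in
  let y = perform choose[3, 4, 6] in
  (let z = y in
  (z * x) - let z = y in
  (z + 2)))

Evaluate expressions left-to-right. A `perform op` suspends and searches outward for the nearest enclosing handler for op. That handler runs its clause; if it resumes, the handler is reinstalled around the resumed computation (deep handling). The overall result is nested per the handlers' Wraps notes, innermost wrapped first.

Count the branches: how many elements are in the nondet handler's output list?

Evaluation trace:
choose[0, 3] @ H3
  branch[0] choose=0:
    choose[3, 4, 6] @ H3
      branch[0] choose=3:
        H0 returns (0, 2)
        H1 returns (0, 2)
        H2 returns [(0, 2)]
        H3 returns [[(0, 2)]]
      branch[1] choose=4:
        H0 returns (-1, 2)
        H1 returns (-1, 2)
        H2 returns [(-1, 2)]
        H3 returns [[(-1, 2)]]
      branch[2] choose=6:
        H0 returns (-3, 2)
        H1 returns (-3, 2)
        H2 returns [(-3, 2)]
        H3 returns [[(-3, 2)]]
  branch[1] choose=3:
    choose[3, 4, 6] @ H3
      branch[0] choose=3:
        H0 returns (9, 2)
        H1 returns (9, 2)
        H2 returns [(9, 2)]
        H3 returns [[(9, 2)]]
      branch[1] choose=4:
        H0 returns (11, 2)
        H1 returns (11, 2)
        H2 returns [(11, 2)]
        H3 returns [[(11, 2)]]
      branch[2] choose=6:
        H0 returns (15, 2)
        H1 returns (15, 2)
        H2 returns [(15, 2)]
        H3 returns [[(15, 2)]]
= [[(0, 2)], [(-1, 2)], [(-3, 2)], [(9, 2)], [(11, 2)], [(15, 2)]]

Answer: 6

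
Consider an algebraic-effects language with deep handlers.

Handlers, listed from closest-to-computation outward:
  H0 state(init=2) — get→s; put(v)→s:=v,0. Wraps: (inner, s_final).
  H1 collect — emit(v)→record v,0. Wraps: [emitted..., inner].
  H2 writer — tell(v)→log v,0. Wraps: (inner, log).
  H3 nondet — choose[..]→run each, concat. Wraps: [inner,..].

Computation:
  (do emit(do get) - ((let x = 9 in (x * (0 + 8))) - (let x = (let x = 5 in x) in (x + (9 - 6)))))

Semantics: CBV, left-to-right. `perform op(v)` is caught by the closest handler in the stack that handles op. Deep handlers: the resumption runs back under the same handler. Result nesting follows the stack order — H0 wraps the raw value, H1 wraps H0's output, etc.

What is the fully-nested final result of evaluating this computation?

Working:
get @ H0 ⇒ 2
emit(2) @ H1 ⇒ out+=2
H0 returns (-64, 2)
H1 returns [2, (-64, 2)]
H2 returns ([2, (-64, 2)], ())
H3 returns [([2, (-64, 2)], ())]
= [([2, (-64, 2)], ())]

Answer: [([2, (-64, 2)], ())]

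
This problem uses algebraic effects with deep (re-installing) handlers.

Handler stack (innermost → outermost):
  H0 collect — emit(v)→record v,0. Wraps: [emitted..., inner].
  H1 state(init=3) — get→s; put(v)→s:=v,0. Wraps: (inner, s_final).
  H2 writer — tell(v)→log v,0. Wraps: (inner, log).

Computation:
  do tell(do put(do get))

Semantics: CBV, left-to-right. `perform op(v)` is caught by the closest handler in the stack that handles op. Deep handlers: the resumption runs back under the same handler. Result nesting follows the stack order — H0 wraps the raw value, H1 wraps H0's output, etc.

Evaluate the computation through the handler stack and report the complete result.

Working:
get @ H1 ⇒ 3
put(3) @ H1 ⇒ s:=3
tell(0) @ H2 ⇒ log+=0
H0 returns [0]
H1 returns ([0], 3)
H2 returns (([0], 3), (0))
= (([0], 3), (0))

Answer: (([0], 3), (0))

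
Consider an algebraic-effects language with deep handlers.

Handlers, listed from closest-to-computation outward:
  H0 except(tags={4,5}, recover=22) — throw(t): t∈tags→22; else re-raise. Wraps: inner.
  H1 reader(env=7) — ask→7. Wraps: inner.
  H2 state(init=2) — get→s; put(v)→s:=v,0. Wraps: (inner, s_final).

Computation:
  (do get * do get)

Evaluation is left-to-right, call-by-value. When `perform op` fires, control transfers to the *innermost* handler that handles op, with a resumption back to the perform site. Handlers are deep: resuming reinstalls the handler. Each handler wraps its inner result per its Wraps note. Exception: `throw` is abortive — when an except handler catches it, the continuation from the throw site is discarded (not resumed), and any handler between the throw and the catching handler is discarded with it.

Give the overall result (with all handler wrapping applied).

Answer: (4, 2)

Step-by-step:
get @ H2 ⇒ 2
get @ H2 ⇒ 2
H0 returns 4
H1 returns 4
H2 returns (4, 2)
= (4, 2)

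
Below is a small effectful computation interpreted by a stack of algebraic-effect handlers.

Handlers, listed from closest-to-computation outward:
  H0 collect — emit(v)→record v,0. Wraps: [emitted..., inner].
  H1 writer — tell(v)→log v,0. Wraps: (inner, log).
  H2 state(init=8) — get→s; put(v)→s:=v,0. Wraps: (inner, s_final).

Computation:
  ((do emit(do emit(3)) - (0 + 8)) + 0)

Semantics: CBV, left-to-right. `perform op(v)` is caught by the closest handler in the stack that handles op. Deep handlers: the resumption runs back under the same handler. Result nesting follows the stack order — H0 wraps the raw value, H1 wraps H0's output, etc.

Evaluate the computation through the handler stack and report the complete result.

Working:
emit(3) @ H0 ⇒ out+=3
emit(0) @ H0 ⇒ out+=0
H0 returns [3, 0, -8]
H1 returns ([3, 0, -8], ())
H2 returns (([3, 0, -8], ()), 8)
= (([3, 0, -8], ()), 8)

Answer: (([3, 0, -8], ()), 8)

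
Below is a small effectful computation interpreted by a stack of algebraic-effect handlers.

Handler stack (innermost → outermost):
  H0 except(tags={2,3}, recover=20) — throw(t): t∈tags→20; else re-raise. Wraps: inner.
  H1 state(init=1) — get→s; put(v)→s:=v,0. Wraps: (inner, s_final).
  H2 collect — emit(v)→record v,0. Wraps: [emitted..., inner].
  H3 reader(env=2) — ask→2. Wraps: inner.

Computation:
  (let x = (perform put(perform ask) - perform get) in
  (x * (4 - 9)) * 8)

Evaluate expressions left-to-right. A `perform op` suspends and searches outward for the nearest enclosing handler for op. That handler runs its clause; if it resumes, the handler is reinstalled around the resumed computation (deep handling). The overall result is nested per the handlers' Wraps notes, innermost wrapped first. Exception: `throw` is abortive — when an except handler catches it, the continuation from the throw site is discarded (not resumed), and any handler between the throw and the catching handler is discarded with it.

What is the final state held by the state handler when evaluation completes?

Working:
ask @ H3 ⇒ 2
put(2) @ H1 ⇒ s:=2
get @ H1 ⇒ 2
H0 returns 80
H1 returns (80, 2)
H2 returns [(80, 2)]
H3 returns [(80, 2)]
= [(80, 2)]

Answer: 2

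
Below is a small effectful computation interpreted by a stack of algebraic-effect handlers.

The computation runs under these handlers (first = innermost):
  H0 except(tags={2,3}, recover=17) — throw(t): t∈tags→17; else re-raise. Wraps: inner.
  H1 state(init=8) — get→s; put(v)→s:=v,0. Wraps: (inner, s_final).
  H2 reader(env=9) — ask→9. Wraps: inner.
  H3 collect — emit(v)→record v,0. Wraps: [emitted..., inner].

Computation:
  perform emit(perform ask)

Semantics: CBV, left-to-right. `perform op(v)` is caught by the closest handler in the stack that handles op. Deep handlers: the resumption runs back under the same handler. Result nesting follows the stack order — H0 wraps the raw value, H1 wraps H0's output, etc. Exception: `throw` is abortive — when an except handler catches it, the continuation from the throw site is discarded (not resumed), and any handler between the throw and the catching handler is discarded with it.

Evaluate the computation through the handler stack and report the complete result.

Answer: [9, (0, 8)]

Evaluation trace:
ask @ H2 ⇒ 9
emit(9) @ H3 ⇒ out+=9
H0 returns 0
H1 returns (0, 8)
H2 returns (0, 8)
H3 returns [9, (0, 8)]
= [9, (0, 8)]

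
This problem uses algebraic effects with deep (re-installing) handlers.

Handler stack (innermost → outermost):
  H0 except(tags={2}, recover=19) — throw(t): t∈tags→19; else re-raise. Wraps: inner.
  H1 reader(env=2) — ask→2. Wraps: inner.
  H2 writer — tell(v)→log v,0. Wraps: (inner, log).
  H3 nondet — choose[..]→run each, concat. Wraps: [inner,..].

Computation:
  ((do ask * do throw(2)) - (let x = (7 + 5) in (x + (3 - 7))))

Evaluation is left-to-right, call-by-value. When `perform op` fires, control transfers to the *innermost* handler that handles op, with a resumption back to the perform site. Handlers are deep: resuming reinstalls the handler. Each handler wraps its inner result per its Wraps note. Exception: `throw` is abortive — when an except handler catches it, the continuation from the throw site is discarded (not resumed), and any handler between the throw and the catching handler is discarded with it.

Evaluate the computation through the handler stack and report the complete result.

Step-by-step:
ask @ H1 ⇒ 2
throw(2) @ H0 caught ⇒ 19
H1 returns 19
H2 returns (19, ())
H3 returns [(19, ())]
= [(19, ())]

Answer: [(19, ())]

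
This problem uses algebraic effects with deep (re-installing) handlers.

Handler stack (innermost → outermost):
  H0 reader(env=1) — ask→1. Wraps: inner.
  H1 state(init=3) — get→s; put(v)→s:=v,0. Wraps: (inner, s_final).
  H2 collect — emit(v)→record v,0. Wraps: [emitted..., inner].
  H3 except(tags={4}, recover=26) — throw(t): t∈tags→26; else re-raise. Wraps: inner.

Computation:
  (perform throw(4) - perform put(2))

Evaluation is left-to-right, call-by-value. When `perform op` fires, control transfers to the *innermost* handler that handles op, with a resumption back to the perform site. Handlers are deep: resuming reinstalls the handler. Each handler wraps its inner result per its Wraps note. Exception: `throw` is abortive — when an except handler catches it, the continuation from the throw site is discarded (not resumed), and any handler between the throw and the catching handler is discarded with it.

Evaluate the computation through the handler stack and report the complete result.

Answer: 26

Evaluation trace:
throw(4) @ H3 caught ⇒ 26
= 26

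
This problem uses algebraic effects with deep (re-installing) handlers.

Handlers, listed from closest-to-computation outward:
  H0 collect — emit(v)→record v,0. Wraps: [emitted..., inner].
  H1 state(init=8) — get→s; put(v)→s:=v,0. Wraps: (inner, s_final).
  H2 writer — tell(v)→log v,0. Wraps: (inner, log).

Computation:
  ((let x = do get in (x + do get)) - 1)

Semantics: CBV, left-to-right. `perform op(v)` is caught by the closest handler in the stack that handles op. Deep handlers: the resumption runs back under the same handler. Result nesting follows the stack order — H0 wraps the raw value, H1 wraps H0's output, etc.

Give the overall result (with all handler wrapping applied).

Answer: (([15], 8), ())

Step-by-step:
get @ H1 ⇒ 8
get @ H1 ⇒ 8
H0 returns [15]
H1 returns ([15], 8)
H2 returns (([15], 8), ())
= (([15], 8), ())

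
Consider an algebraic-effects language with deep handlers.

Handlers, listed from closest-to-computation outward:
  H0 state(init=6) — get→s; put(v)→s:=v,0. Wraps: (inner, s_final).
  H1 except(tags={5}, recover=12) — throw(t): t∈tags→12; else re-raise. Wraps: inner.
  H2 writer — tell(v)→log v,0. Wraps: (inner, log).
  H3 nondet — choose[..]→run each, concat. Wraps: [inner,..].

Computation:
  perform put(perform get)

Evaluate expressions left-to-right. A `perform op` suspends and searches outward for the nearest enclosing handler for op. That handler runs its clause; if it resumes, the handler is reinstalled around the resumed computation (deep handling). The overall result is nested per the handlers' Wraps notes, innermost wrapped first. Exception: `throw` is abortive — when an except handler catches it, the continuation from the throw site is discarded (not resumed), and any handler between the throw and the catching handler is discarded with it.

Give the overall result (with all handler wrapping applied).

Step-by-step:
get @ H0 ⇒ 6
put(6) @ H0 ⇒ s:=6
H0 returns (0, 6)
H1 returns (0, 6)
H2 returns ((0, 6), ())
H3 returns [((0, 6), ())]
= [((0, 6), ())]

Answer: [((0, 6), ())]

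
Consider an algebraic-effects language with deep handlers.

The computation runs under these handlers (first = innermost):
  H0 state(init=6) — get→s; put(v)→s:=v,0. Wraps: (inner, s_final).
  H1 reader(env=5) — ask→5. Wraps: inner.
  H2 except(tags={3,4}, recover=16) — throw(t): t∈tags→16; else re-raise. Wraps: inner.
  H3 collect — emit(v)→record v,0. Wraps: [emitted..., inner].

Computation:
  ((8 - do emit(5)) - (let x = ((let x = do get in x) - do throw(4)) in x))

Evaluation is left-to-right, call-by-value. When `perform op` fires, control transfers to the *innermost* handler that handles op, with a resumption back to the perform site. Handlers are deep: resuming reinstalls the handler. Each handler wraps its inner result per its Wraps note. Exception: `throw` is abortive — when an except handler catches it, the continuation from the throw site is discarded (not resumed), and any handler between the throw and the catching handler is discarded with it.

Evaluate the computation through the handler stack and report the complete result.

Working:
emit(5) @ H3 ⇒ out+=5
get @ H0 ⇒ 6
throw(4) @ H2 caught ⇒ 16
H3 returns [5, 16]
= [5, 16]

Answer: [5, 16]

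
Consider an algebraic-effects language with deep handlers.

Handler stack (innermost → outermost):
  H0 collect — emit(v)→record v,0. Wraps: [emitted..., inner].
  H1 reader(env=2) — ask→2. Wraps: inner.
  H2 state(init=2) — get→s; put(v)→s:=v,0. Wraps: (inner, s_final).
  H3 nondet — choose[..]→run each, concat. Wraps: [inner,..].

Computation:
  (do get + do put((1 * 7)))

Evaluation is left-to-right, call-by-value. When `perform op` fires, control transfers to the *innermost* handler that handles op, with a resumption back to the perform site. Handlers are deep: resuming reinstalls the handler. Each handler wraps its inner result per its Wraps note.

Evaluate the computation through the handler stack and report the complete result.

Step-by-step:
get @ H2 ⇒ 2
put(7) @ H2 ⇒ s:=7
H0 returns [2]
H1 returns [2]
H2 returns ([2], 7)
H3 returns [([2], 7)]
= [([2], 7)]

Answer: [([2], 7)]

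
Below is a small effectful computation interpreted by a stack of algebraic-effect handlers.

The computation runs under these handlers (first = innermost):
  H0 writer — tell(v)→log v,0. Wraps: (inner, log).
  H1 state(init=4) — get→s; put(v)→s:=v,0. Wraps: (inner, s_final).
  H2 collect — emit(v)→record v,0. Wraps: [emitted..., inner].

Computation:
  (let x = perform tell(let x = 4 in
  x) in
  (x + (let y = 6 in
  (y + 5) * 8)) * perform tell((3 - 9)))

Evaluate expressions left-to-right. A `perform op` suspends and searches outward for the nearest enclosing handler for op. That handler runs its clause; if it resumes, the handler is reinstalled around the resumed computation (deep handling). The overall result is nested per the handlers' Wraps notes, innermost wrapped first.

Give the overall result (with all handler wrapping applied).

Working:
tell(4) @ H0 ⇒ log+=4
tell(-6) @ H0 ⇒ log+=-6
H0 returns (0, (4, -6))
H1 returns ((0, (4, -6)), 4)
H2 returns [((0, (4, -6)), 4)]
= [((0, (4, -6)), 4)]

Answer: [((0, (4, -6)), 4)]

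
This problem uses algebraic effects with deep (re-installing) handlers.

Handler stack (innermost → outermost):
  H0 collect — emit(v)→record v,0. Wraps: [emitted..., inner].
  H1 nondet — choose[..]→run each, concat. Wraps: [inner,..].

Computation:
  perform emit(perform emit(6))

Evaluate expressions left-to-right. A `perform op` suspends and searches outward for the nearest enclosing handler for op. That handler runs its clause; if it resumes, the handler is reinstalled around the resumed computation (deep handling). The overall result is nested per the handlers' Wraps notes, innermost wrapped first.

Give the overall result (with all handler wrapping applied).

Evaluation trace:
emit(6) @ H0 ⇒ out+=6
emit(0) @ H0 ⇒ out+=0
H0 returns [6, 0, 0]
H1 returns [[6, 0, 0]]
= [[6, 0, 0]]

Answer: [[6, 0, 0]]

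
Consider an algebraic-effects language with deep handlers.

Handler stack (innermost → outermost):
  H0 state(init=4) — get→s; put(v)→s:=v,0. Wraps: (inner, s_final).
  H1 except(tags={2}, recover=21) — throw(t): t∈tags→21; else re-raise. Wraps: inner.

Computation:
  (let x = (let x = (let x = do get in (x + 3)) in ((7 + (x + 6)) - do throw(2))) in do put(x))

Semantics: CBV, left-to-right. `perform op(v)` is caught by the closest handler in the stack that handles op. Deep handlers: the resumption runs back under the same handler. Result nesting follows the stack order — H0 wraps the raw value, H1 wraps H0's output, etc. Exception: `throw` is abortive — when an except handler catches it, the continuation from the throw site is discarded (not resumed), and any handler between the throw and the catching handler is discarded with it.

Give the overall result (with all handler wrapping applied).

Answer: 21

Working:
get @ H0 ⇒ 4
throw(2) @ H1 caught ⇒ 21
= 21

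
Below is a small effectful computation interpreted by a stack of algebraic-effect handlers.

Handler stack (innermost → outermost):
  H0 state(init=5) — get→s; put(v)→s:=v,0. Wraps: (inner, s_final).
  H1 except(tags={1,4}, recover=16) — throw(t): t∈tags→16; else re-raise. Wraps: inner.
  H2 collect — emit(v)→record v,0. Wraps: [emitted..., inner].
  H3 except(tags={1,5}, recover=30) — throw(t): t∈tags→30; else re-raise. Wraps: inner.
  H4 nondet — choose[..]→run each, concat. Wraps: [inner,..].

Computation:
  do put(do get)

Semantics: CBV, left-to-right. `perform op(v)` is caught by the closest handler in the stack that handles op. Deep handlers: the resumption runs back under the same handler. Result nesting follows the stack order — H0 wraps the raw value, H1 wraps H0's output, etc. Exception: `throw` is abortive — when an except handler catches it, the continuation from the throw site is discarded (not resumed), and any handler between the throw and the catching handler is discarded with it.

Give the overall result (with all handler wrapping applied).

Evaluation trace:
get @ H0 ⇒ 5
put(5) @ H0 ⇒ s:=5
H0 returns (0, 5)
H1 returns (0, 5)
H2 returns [(0, 5)]
H3 returns [(0, 5)]
H4 returns [[(0, 5)]]
= [[(0, 5)]]

Answer: [[(0, 5)]]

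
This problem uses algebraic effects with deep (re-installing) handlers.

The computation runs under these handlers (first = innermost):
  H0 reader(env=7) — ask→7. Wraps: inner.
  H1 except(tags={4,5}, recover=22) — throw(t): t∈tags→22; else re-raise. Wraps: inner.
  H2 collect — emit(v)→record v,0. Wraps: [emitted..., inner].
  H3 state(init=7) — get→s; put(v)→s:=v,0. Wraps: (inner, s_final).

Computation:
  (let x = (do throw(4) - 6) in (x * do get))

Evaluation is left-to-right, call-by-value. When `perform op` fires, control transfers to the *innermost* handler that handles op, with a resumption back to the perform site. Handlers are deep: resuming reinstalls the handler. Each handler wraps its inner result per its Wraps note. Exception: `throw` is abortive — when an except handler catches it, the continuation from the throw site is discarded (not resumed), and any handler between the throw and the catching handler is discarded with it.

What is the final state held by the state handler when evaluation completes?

Answer: 7

Evaluation trace:
throw(4) @ H1 caught ⇒ 22
H2 returns [22]
H3 returns ([22], 7)
= ([22], 7)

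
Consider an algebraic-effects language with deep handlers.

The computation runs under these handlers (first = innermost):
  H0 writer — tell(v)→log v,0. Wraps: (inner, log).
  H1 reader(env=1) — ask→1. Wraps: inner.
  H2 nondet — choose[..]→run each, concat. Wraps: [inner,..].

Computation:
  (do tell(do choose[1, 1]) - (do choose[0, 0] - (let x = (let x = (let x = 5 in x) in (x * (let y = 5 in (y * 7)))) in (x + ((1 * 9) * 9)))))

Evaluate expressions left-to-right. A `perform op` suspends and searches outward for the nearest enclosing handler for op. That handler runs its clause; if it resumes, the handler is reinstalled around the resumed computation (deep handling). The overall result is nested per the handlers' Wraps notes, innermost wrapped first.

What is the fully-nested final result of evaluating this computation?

Answer: [(256, (1)), (256, (1)), (256, (1)), (256, (1))]

Evaluation trace:
choose[1, 1] @ H2
  branch[0] choose=1:
    tell(1) @ H0 ⇒ log+=1
    choose[0, 0] @ H2
      branch[0] choose=0:
        H0 returns (256, (1))
        H1 returns (256, (1))
        H2 returns [(256, (1))]
      branch[1] choose=0:
        H0 returns (256, (1))
        H1 returns (256, (1))
        H2 returns [(256, (1))]
  branch[1] choose=1:
    tell(1) @ H0 ⇒ log+=1
    choose[0, 0] @ H2
      branch[0] choose=0:
        H0 returns (256, (1))
        H1 returns (256, (1))
        H2 returns [(256, (1))]
      branch[1] choose=0:
        H0 returns (256, (1))
        H1 returns (256, (1))
        H2 returns [(256, (1))]
= [(256, (1)), (256, (1)), (256, (1)), (256, (1))]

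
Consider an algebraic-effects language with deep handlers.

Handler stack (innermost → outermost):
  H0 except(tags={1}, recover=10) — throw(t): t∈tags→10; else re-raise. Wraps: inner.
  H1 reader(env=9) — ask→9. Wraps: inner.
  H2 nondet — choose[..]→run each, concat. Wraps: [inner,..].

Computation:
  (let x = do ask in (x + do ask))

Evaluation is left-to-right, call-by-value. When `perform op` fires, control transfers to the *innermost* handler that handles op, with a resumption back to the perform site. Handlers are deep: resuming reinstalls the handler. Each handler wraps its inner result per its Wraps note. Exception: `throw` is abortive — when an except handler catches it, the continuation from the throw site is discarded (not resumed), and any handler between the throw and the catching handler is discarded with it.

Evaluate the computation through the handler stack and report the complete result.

Step-by-step:
ask @ H1 ⇒ 9
ask @ H1 ⇒ 9
H0 returns 18
H1 returns 18
H2 returns [18]
= [18]

Answer: [18]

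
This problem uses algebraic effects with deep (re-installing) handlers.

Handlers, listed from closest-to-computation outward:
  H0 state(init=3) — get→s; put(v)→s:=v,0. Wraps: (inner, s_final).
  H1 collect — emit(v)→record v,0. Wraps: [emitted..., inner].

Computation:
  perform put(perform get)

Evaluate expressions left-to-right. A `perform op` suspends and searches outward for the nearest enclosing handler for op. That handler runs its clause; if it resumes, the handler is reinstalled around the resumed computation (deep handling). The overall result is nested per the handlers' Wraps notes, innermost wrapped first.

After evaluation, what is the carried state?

Answer: 3

Evaluation trace:
get @ H0 ⇒ 3
put(3) @ H0 ⇒ s:=3
H0 returns (0, 3)
H1 returns [(0, 3)]
= [(0, 3)]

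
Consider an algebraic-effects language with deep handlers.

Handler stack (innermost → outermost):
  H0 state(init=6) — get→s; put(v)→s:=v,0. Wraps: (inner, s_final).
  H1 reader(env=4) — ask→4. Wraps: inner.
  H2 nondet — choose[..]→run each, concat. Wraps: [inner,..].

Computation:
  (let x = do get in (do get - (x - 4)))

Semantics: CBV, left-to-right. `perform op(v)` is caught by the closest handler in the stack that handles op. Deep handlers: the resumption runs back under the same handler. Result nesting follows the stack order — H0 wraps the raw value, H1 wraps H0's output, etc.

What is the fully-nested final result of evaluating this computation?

Answer: [(4, 6)]

Working:
get @ H0 ⇒ 6
get @ H0 ⇒ 6
H0 returns (4, 6)
H1 returns (4, 6)
H2 returns [(4, 6)]
= [(4, 6)]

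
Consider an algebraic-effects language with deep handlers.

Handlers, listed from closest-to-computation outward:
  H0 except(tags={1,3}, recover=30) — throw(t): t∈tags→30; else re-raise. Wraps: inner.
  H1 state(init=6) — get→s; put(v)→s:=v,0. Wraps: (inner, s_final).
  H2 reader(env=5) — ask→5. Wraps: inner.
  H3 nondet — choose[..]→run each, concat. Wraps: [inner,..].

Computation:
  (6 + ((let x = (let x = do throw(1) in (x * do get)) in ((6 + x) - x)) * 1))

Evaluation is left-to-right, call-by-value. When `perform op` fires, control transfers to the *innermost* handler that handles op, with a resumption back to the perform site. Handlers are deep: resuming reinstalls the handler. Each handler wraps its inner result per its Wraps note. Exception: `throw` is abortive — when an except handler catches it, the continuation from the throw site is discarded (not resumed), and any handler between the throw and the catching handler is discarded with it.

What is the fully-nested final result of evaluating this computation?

Answer: [(30, 6)]

Working:
throw(1) @ H0 caught ⇒ 30
H1 returns (30, 6)
H2 returns (30, 6)
H3 returns [(30, 6)]
= [(30, 6)]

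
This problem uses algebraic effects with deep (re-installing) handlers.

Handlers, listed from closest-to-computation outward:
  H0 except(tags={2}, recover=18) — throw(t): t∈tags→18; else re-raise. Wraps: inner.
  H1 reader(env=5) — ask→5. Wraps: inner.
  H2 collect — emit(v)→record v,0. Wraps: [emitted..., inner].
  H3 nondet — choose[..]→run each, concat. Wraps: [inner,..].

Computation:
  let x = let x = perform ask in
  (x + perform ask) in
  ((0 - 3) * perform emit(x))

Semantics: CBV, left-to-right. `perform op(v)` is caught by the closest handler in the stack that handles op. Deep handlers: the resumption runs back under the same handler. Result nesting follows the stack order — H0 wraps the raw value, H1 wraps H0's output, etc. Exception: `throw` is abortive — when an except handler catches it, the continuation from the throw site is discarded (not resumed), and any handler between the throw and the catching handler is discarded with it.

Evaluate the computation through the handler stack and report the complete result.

Evaluation trace:
ask @ H1 ⇒ 5
ask @ H1 ⇒ 5
emit(10) @ H2 ⇒ out+=10
H0 returns 0
H1 returns 0
H2 returns [10, 0]
H3 returns [[10, 0]]
= [[10, 0]]

Answer: [[10, 0]]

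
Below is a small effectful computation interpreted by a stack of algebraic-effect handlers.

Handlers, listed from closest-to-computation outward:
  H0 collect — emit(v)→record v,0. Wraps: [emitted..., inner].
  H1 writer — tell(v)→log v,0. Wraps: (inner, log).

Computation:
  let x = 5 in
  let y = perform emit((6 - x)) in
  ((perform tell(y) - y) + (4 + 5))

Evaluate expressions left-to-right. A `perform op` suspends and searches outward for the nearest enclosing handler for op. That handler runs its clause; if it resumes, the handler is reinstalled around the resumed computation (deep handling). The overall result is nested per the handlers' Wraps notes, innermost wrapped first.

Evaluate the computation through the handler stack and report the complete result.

Evaluation trace:
emit(1) @ H0 ⇒ out+=1
tell(0) @ H1 ⇒ log+=0
H0 returns [1, 9]
H1 returns ([1, 9], (0))
= ([1, 9], (0))

Answer: ([1, 9], (0))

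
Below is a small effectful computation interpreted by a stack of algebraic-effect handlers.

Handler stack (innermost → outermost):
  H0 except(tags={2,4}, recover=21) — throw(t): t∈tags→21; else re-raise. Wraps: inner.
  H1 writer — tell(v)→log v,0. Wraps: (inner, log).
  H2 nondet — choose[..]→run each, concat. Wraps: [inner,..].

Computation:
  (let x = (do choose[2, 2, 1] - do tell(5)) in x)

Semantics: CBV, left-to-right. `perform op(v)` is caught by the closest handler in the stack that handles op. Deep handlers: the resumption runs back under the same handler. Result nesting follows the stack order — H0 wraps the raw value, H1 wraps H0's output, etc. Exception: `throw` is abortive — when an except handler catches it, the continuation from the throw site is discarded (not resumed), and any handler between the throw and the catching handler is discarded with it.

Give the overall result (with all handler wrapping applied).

Step-by-step:
choose[2, 2, 1] @ H2
  branch[0] choose=2:
    tell(5) @ H1 ⇒ log+=5
    H0 returns 2
    H1 returns (2, (5))
    H2 returns [(2, (5))]
  branch[1] choose=2:
    tell(5) @ H1 ⇒ log+=5
    H0 returns 2
    H1 returns (2, (5))
    H2 returns [(2, (5))]
  branch[2] choose=1:
    tell(5) @ H1 ⇒ log+=5
    H0 returns 1
    H1 returns (1, (5))
    H2 returns [(1, (5))]
= [(2, (5)), (2, (5)), (1, (5))]

Answer: [(2, (5)), (2, (5)), (1, (5))]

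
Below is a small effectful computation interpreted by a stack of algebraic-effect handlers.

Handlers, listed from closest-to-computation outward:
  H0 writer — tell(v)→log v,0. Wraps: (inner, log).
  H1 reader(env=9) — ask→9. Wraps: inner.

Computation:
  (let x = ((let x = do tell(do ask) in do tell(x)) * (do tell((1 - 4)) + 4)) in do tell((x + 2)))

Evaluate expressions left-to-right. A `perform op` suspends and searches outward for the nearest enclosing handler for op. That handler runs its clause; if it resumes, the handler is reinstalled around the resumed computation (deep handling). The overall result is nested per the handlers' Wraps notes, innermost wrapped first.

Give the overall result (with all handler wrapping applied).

Step-by-step:
ask @ H1 ⇒ 9
tell(9) @ H0 ⇒ log+=9
tell(0) @ H0 ⇒ log+=0
tell(-3) @ H0 ⇒ log+=-3
tell(2) @ H0 ⇒ log+=2
H0 returns (0, (9, 0, -3, 2))
H1 returns (0, (9, 0, -3, 2))
= (0, (9, 0, -3, 2))

Answer: (0, (9, 0, -3, 2))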